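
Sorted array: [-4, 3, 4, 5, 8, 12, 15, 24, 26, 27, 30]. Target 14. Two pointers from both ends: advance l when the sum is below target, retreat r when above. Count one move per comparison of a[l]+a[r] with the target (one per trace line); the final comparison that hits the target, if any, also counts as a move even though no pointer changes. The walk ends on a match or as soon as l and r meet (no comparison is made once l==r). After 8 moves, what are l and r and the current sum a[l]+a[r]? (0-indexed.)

l=2, r=4, sum=12

[0,10] -4+30=26 >14 → r--
[0,9] -4+27=23 >14 → r--
[0,8] -4+26=22 >14 → r--
[0,7] -4+24=20 >14 → r--
[0,6] -4+15=11 <14 → l++
[1,6] 3+15=18 >14 → r--
[1,5] 3+12=15 >14 → r--
[1,4] 3+8=11 <14 → l++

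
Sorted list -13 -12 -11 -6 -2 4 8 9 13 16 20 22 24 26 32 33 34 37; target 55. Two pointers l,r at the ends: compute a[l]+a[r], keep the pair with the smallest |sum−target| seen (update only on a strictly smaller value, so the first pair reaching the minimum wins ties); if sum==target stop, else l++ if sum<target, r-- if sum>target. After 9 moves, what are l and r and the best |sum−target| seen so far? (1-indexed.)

l=10, r=18, best |Δ|=5

[1,18] -13+37=24 d=31 * → l++
[2,18] -12+37=25 d=30 * → l++
[3,18] -11+37=26 d=29 * → l++
[4,18] -6+37=31 d=24 * → l++
[5,18] -2+37=35 d=20 * → l++
[6,18] 4+37=41 d=14 * → l++
[7,18] 8+37=45 d=10 * → l++
[8,18] 9+37=46 d=9 * → l++
[9,18] 13+37=50 d=5 * → l++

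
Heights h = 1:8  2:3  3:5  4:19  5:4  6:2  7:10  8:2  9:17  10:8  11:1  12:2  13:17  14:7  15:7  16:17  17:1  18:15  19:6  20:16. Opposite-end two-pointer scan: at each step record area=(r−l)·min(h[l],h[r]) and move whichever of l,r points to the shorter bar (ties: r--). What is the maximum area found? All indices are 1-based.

max area = 256

[1,20] min(8,16)*19=152 best=152 * → l++
[2,20] min(3,16)*18=54 best=152 → l++
[3,20] min(5,16)*17=85 best=152 → l++
[4,20] min(19,16)*16=256 best=256 * → r--
[4,19] min(19,6)*15=90 best=256 → r--
[4,18] min(19,15)*14=210 best=256 → r--
[4,17] min(19,1)*13=13 best=256 → r--
[4,16] min(19,17)*12=204 best=256 → r--
[4,15] min(19,7)*11=77 best=256 → r--
[4,14] min(19,7)*10=70 best=256 → r--
[4,13] min(19,17)*9=153 best=256 → r--
[4,12] min(19,2)*8=16 best=256 → r--
[4,11] min(19,1)*7=7 best=256 → r--
[4,10] min(19,8)*6=48 best=256 → r--
[4,9] min(19,17)*5=85 best=256 → r--
[4,8] min(19,2)*4=8 best=256 → r--
[4,7] min(19,10)*3=30 best=256 → r--
[4,6] min(19,2)*2=4 best=256 → r--
[4,5] min(19,4)*1=4 best=256 → r--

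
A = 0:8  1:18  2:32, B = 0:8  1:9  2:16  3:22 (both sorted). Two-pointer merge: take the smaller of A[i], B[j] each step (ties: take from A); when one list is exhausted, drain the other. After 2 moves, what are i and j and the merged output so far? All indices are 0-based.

i=1, j=1, merged so far=[8, 8]

[i=0,j=0] A[i]=8<=B[j]=8 take 8 → i++
[i=1,j=0] A[i]=18>B[j]=8 take 8 → j++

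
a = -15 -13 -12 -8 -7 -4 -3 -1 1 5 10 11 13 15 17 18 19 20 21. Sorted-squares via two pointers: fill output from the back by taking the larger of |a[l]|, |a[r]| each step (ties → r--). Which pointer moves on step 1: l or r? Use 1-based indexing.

r

l=1 r=19: |-15|<=|21| out[19]=441, r--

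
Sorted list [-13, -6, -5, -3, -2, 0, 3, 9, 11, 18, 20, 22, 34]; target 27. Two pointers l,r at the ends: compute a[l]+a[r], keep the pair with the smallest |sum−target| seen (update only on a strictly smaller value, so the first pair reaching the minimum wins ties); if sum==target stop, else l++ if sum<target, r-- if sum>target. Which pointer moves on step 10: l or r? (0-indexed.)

r

[0,12] -13+34=21 d=6 * → l++
[1,12] -6+34=28 d=1 * → r--
[1,11] -6+22=16 d=11 → l++
[2,11] -5+22=17 d=10 → l++
[3,11] -3+22=19 d=8 → l++
[4,11] -2+22=20 d=7 → l++
[5,11] 0+22=22 d=5 → l++
[6,11] 3+22=25 d=2 → l++
[7,11] 9+22=31 d=4 → r--
[7,10] 9+20=29 d=2 → r--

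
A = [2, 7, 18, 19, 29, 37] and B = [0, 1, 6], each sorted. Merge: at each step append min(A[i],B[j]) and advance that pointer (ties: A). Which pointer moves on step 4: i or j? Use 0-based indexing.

[i=0,j=0] A[i]=2>B[j]=0 take 0 → j++
[i=0,j=1] A[i]=2>B[j]=1 take 1 → j++
[i=0,j=2] A[i]=2<=B[j]=6 take 2 → i++
[i=1,j=2] A[i]=7>B[j]=6 take 6 → j++

j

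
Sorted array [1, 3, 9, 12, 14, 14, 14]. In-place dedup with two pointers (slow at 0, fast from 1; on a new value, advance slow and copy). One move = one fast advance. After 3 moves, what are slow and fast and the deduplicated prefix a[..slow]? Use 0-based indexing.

(s=0,f=1) a[fast]=3≠a[slow]=1 write a[1]=3 → slow++,fast++
(s=1,f=2) a[fast]=9≠a[slow]=3 write a[2]=9 → slow++,fast++
(s=2,f=3) a[fast]=12≠a[slow]=9 write a[3]=12 → slow++,fast++

slow=3, fast=4, prefix=[1, 3, 9, 12]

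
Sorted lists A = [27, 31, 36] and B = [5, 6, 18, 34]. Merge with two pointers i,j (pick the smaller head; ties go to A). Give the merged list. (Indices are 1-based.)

[i=1,j=1] A[i]=27>B[j]=5 take 5 → j++
[i=1,j=2] A[i]=27>B[j]=6 take 6 → j++
[i=1,j=3] A[i]=27>B[j]=18 take 18 → j++
[i=1,j=4] A[i]=27<=B[j]=34 take 27 → i++
[i=2,j=4] A[i]=31<=B[j]=34 take 31 → i++
[i=3,j=4] A[i]=36>B[j]=34 take 34 → j++
[i=3,j=5] B done, take A[i]=36 → i++

[5, 6, 18, 27, 31, 34, 36]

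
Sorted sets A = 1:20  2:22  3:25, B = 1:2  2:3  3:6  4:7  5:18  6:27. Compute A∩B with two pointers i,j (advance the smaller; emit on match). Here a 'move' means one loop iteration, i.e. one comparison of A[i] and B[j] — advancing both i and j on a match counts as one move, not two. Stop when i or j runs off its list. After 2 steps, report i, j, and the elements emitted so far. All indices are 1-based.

i=1, j=3, emitted=[]

i=1 j=1: 20>2, j++
i=1 j=2: 20>3, j++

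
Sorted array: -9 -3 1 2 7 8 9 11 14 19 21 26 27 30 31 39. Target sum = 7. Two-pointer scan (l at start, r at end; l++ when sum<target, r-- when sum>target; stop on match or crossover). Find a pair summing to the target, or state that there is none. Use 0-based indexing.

no pair

[0,15] -9+39=30 >7 → r--
[0,14] -9+31=22 >7 → r--
[0,13] -9+30=21 >7 → r--
[0,12] -9+27=18 >7 → r--
[0,11] -9+26=17 >7 → r--
[0,10] -9+21=12 >7 → r--
[0,9] -9+19=10 >7 → r--
[0,8] -9+14=5 <7 → l++
[1,8] -3+14=11 >7 → r--
[1,7] -3+11=8 >7 → r--
[1,6] -3+9=6 <7 → l++
[2,6] 1+9=10 >7 → r--
[2,5] 1+8=9 >7 → r--
[2,4] 1+7=8 >7 → r--
[2,3] 1+2=3 <7 → l++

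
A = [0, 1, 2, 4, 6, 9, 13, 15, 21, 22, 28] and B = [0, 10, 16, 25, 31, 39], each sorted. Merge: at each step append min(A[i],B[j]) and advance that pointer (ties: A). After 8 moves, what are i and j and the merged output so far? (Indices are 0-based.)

[i=0,j=0] A[i]=0<=B[j]=0 take 0 → i++
[i=1,j=0] A[i]=1>B[j]=0 take 0 → j++
[i=1,j=1] A[i]=1<=B[j]=10 take 1 → i++
[i=2,j=1] A[i]=2<=B[j]=10 take 2 → i++
[i=3,j=1] A[i]=4<=B[j]=10 take 4 → i++
[i=4,j=1] A[i]=6<=B[j]=10 take 6 → i++
[i=5,j=1] A[i]=9<=B[j]=10 take 9 → i++
[i=6,j=1] A[i]=13>B[j]=10 take 10 → j++

i=6, j=2, merged so far=[0, 0, 1, 2, 4, 6, 9, 10]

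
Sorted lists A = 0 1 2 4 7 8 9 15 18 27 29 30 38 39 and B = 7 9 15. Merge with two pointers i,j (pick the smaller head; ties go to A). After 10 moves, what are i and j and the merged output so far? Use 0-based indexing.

[i=0,j=0] A[i]=0<=B[j]=7 take 0 → i++
[i=1,j=0] A[i]=1<=B[j]=7 take 1 → i++
[i=2,j=0] A[i]=2<=B[j]=7 take 2 → i++
[i=3,j=0] A[i]=4<=B[j]=7 take 4 → i++
[i=4,j=0] A[i]=7<=B[j]=7 take 7 → i++
[i=5,j=0] A[i]=8>B[j]=7 take 7 → j++
[i=5,j=1] A[i]=8<=B[j]=9 take 8 → i++
[i=6,j=1] A[i]=9<=B[j]=9 take 9 → i++
[i=7,j=1] A[i]=15>B[j]=9 take 9 → j++
[i=7,j=2] A[i]=15<=B[j]=15 take 15 → i++

i=8, j=2, merged so far=[0, 1, 2, 4, 7, 7, 8, 9, 9, 15]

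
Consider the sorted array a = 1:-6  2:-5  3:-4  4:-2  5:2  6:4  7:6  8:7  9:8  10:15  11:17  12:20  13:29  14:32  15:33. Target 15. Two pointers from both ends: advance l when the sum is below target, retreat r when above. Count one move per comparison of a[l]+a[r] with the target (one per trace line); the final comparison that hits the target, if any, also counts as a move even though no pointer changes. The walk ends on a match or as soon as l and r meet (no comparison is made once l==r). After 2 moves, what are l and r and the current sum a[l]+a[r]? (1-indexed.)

l=1, r=13, sum=23

l=1 r=15: -6+33=27 >15, r--
l=1 r=14: -6+32=26 >15, r--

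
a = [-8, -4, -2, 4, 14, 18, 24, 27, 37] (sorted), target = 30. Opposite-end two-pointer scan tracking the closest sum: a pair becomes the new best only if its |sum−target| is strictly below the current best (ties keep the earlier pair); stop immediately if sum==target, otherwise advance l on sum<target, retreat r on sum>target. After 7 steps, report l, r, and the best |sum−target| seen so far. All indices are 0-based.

[0,8] -8+37=29 d=1 * → l++
[1,8] -4+37=33 d=3 → r--
[1,7] -4+27=23 d=7 → l++
[2,7] -2+27=25 d=5 → l++
[3,7] 4+27=31 d=1 → r--
[3,6] 4+24=28 d=2 → l++
[4,6] 14+24=38 d=8 → r--

l=4, r=5, best |Δ|=1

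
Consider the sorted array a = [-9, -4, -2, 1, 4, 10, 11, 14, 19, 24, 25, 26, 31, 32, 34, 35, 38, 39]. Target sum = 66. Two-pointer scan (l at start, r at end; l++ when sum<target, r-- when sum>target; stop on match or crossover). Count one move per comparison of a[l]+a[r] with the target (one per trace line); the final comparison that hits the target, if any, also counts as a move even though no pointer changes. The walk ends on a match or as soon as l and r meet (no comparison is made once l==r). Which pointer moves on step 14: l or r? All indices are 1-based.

r

[1,18] -9+39=30 <66 → l++
[2,18] -4+39=35 <66 → l++
[3,18] -2+39=37 <66 → l++
[4,18] 1+39=40 <66 → l++
[5,18] 4+39=43 <66 → l++
[6,18] 10+39=49 <66 → l++
[7,18] 11+39=50 <66 → l++
[8,18] 14+39=53 <66 → l++
[9,18] 19+39=58 <66 → l++
[10,18] 24+39=63 <66 → l++
[11,18] 25+39=64 <66 → l++
[12,18] 26+39=65 <66 → l++
[13,18] 31+39=70 >66 → r--
[13,17] 31+38=69 >66 → r--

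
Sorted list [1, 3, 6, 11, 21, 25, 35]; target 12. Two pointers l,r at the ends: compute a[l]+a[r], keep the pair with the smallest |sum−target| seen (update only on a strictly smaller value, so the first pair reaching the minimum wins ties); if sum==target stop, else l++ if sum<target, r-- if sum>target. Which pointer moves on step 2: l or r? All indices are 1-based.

r

[1,7] 1+35=36 d=24 * → r--
[1,6] 1+25=26 d=14 * → r--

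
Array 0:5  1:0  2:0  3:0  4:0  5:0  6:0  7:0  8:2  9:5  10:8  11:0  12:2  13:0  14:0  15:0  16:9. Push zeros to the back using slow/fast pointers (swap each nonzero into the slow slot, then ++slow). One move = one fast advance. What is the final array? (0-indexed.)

(s=0,f=0) a[fast]=5≠0 swap→a[0]=5 → slow++,fast++
(s=1,f=1) a[fast]=0 → fast++
(s=1,f=2) a[fast]=0 → fast++
(s=1,f=3) a[fast]=0 → fast++
(s=1,f=4) a[fast]=0 → fast++
(s=1,f=5) a[fast]=0 → fast++
(s=1,f=6) a[fast]=0 → fast++
(s=1,f=7) a[fast]=0 → fast++
(s=1,f=8) a[fast]=2≠0 swap→a[1]=2 → slow++,fast++
(s=2,f=9) a[fast]=5≠0 swap→a[2]=5 → slow++,fast++
(s=3,f=10) a[fast]=8≠0 swap→a[3]=8 → slow++,fast++
(s=4,f=11) a[fast]=0 → fast++
(s=4,f=12) a[fast]=2≠0 swap→a[4]=2 → slow++,fast++
(s=5,f=13) a[fast]=0 → fast++
(s=5,f=14) a[fast]=0 → fast++
(s=5,f=15) a[fast]=0 → fast++
(s=5,f=16) a[fast]=9≠0 swap→a[5]=9 → slow++,fast++

[5, 2, 5, 8, 2, 9, 0, 0, 0, 0, 0, 0, 0, 0, 0, 0, 0]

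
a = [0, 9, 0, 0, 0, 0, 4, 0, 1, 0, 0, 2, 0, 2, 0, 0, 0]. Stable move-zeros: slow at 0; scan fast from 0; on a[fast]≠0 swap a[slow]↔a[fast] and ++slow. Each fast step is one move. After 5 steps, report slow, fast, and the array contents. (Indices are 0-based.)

slow=1, fast=5, a=[9, 0, 0, 0, 0, 0, 4, 0, 1, 0, 0, 2, 0, 2, 0, 0, 0]

slow=0 fast=0: a[fast]=0, fast++
slow=0 fast=1: a[fast]=9≠0 swap→a[0]=9, slow++,fast++
slow=1 fast=2: a[fast]=0, fast++
slow=1 fast=3: a[fast]=0, fast++
slow=1 fast=4: a[fast]=0, fast++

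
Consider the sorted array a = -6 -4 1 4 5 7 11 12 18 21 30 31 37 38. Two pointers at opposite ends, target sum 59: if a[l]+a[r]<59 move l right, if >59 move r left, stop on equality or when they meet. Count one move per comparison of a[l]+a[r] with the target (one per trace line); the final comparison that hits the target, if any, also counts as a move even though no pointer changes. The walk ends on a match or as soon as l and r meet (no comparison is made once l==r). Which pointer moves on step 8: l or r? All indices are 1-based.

l

[1,14] -6+38=32 <59 → l++
[2,14] -4+38=34 <59 → l++
[3,14] 1+38=39 <59 → l++
[4,14] 4+38=42 <59 → l++
[5,14] 5+38=43 <59 → l++
[6,14] 7+38=45 <59 → l++
[7,14] 11+38=49 <59 → l++
[8,14] 12+38=50 <59 → l++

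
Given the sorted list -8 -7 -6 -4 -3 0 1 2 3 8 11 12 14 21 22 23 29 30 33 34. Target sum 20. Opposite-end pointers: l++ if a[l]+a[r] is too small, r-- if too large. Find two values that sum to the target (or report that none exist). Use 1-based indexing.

(-3, 23)

[1,20] -8+34=26 >20 → r--
[1,19] -8+33=25 >20 → r--
[1,18] -8+30=22 >20 → r--
[1,17] -8+29=21 >20 → r--
[1,16] -8+23=15 <20 → l++
[2,16] -7+23=16 <20 → l++
[3,16] -6+23=17 <20 → l++
[4,16] -4+23=19 <20 → l++
[5,16] -3+23=20 → found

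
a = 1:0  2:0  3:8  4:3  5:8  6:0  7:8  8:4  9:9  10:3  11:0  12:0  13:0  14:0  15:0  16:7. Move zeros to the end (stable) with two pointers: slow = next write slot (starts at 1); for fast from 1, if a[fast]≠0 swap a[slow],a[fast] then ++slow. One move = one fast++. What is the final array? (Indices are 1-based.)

(s=1,f=1) a[fast]=0 → fast++
(s=1,f=2) a[fast]=0 → fast++
(s=1,f=3) a[fast]=8≠0 swap→a[1]=8 → slow++,fast++
(s=2,f=4) a[fast]=3≠0 swap→a[2]=3 → slow++,fast++
(s=3,f=5) a[fast]=8≠0 swap→a[3]=8 → slow++,fast++
(s=4,f=6) a[fast]=0 → fast++
(s=4,f=7) a[fast]=8≠0 swap→a[4]=8 → slow++,fast++
(s=5,f=8) a[fast]=4≠0 swap→a[5]=4 → slow++,fast++
(s=6,f=9) a[fast]=9≠0 swap→a[6]=9 → slow++,fast++
(s=7,f=10) a[fast]=3≠0 swap→a[7]=3 → slow++,fast++
(s=8,f=11) a[fast]=0 → fast++
(s=8,f=12) a[fast]=0 → fast++
(s=8,f=13) a[fast]=0 → fast++
(s=8,f=14) a[fast]=0 → fast++
(s=8,f=15) a[fast]=0 → fast++
(s=8,f=16) a[fast]=7≠0 swap→a[8]=7 → slow++,fast++

[8, 3, 8, 8, 4, 9, 3, 7, 0, 0, 0, 0, 0, 0, 0, 0]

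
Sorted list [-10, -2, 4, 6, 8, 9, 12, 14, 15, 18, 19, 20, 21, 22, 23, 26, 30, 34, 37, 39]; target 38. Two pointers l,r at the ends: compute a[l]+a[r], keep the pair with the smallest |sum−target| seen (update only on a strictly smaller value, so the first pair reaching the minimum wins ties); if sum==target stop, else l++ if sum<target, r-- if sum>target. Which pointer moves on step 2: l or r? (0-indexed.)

l

l=0 r=19: -10+39=29 d=9 *, l++
l=1 r=19: -2+39=37 d=1 *, l++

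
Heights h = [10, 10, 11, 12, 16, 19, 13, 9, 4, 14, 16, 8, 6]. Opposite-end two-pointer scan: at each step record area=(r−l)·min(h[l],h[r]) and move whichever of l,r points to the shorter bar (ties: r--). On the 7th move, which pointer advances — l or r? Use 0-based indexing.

l=0 r=12: min(10,6)*12=72 best=72 *, r--
l=0 r=11: min(10,8)*11=88 best=88 *, r--
l=0 r=10: min(10,16)*10=100 best=100 *, l++
l=1 r=10: min(10,16)*9=90 best=100, l++
l=2 r=10: min(11,16)*8=88 best=100, l++
l=3 r=10: min(12,16)*7=84 best=100, l++
l=4 r=10: min(16,16)*6=96 best=100, r--

r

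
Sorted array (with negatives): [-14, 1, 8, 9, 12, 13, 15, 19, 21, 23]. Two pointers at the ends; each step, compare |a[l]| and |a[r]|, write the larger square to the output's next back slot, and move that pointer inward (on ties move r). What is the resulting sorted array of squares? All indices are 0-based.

l=0 r=9: |-14|<=|23| out[9]=529, r--
l=0 r=8: |-14|<=|21| out[8]=441, r--
l=0 r=7: |-14|<=|19| out[7]=361, r--
l=0 r=6: |-14|<=|15| out[6]=225, r--
l=0 r=5: |-14|>|13| out[5]=196, l++
l=1 r=5: |1|<=|13| out[4]=169, r--
l=1 r=4: |1|<=|12| out[3]=144, r--
l=1 r=3: |1|<=|9| out[2]=81, r--
l=1 r=2: |1|<=|8| out[1]=64, r--
l=1 r=1: |1|<=|1| out[0]=1, r--

[1, 64, 81, 144, 169, 196, 225, 361, 441, 529]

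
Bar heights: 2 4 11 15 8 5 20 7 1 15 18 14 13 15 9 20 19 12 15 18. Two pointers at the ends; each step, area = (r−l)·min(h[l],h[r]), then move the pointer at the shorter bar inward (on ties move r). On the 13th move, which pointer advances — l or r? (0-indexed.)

r

l=0 r=19: min(2,18)*19=38 best=38 *, l++
l=1 r=19: min(4,18)*18=72 best=72 *, l++
l=2 r=19: min(11,18)*17=187 best=187 *, l++
l=3 r=19: min(15,18)*16=240 best=240 *, l++
l=4 r=19: min(8,18)*15=120 best=240, l++
l=5 r=19: min(5,18)*14=70 best=240, l++
l=6 r=19: min(20,18)*13=234 best=240, r--
l=6 r=18: min(20,15)*12=180 best=240, r--
l=6 r=17: min(20,12)*11=132 best=240, r--
l=6 r=16: min(20,19)*10=190 best=240, r--
l=6 r=15: min(20,20)*9=180 best=240, r--
l=6 r=14: min(20,9)*8=72 best=240, r--
l=6 r=13: min(20,15)*7=105 best=240, r--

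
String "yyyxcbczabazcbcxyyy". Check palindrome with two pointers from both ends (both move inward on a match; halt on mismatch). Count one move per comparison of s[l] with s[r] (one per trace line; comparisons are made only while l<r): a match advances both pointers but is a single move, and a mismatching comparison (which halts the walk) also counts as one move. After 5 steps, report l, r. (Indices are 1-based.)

[1,19] 'y'=='y' → l++,r--
[2,18] 'y'=='y' → l++,r--
[3,17] 'y'=='y' → l++,r--
[4,16] 'x'=='x' → l++,r--
[5,15] 'c'=='c' → l++,r--

l=6, r=14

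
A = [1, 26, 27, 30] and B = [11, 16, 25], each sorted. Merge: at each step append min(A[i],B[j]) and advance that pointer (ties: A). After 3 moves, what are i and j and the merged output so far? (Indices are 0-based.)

i=0 j=0: A[i]=1<=B[j]=11 take 1, i++
i=1 j=0: A[i]=26>B[j]=11 take 11, j++
i=1 j=1: A[i]=26>B[j]=16 take 16, j++

i=1, j=2, merged so far=[1, 11, 16]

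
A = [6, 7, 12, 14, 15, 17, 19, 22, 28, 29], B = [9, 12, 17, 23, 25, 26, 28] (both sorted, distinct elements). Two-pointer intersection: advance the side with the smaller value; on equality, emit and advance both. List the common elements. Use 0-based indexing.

intersection = [12, 17, 28]

i=0 j=0: 6<9, i++
i=1 j=0: 7<9, i++
i=2 j=0: 12>9, j++
i=2 j=1: 12==12 emit, i++,j++
i=3 j=2: 14<17, i++
i=4 j=2: 15<17, i++
i=5 j=2: 17==17 emit, i++,j++
i=6 j=3: 19<23, i++
i=7 j=3: 22<23, i++
i=8 j=3: 28>23, j++
i=8 j=4: 28>25, j++
i=8 j=5: 28>26, j++
i=8 j=6: 28==28 emit, i++,j++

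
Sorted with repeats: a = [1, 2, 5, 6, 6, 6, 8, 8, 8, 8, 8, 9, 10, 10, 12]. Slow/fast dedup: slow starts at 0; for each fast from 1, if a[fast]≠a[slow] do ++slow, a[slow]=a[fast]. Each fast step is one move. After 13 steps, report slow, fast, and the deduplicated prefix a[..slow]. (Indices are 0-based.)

(s=0,f=1) a[fast]=2≠a[slow]=1 write a[1]=2 → slow++,fast++
(s=1,f=2) a[fast]=5≠a[slow]=2 write a[2]=5 → slow++,fast++
(s=2,f=3) a[fast]=6≠a[slow]=5 write a[3]=6 → slow++,fast++
(s=3,f=4) a[fast]=6=a[slow] dup → fast++
(s=3,f=5) a[fast]=6=a[slow] dup → fast++
(s=3,f=6) a[fast]=8≠a[slow]=6 write a[4]=8 → slow++,fast++
(s=4,f=7) a[fast]=8=a[slow] dup → fast++
(s=4,f=8) a[fast]=8=a[slow] dup → fast++
(s=4,f=9) a[fast]=8=a[slow] dup → fast++
(s=4,f=10) a[fast]=8=a[slow] dup → fast++
(s=4,f=11) a[fast]=9≠a[slow]=8 write a[5]=9 → slow++,fast++
(s=5,f=12) a[fast]=10≠a[slow]=9 write a[6]=10 → slow++,fast++
(s=6,f=13) a[fast]=10=a[slow] dup → fast++

slow=6, fast=14, prefix=[1, 2, 5, 6, 8, 9, 10]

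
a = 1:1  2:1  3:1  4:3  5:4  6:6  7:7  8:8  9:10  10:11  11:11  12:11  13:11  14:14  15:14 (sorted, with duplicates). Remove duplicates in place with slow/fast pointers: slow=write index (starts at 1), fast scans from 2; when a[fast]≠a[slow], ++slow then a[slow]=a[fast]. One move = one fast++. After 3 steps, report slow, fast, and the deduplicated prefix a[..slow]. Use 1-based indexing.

slow=1 fast=2: a[fast]=1=a[slow] dup, fast++
slow=1 fast=3: a[fast]=1=a[slow] dup, fast++
slow=1 fast=4: a[fast]=3≠a[slow]=1 write a[2]=3, slow++,fast++

slow=2, fast=5, prefix=[1, 3]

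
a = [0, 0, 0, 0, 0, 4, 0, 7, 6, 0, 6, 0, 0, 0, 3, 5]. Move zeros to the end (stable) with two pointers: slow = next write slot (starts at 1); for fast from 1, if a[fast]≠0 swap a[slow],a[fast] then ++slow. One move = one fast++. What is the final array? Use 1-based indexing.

[4, 7, 6, 6, 3, 5, 0, 0, 0, 0, 0, 0, 0, 0, 0, 0]

(s=1,f=1) a[fast]=0 → fast++
(s=1,f=2) a[fast]=0 → fast++
(s=1,f=3) a[fast]=0 → fast++
(s=1,f=4) a[fast]=0 → fast++
(s=1,f=5) a[fast]=0 → fast++
(s=1,f=6) a[fast]=4≠0 swap→a[1]=4 → slow++,fast++
(s=2,f=7) a[fast]=0 → fast++
(s=2,f=8) a[fast]=7≠0 swap→a[2]=7 → slow++,fast++
(s=3,f=9) a[fast]=6≠0 swap→a[3]=6 → slow++,fast++
(s=4,f=10) a[fast]=0 → fast++
(s=4,f=11) a[fast]=6≠0 swap→a[4]=6 → slow++,fast++
(s=5,f=12) a[fast]=0 → fast++
(s=5,f=13) a[fast]=0 → fast++
(s=5,f=14) a[fast]=0 → fast++
(s=5,f=15) a[fast]=3≠0 swap→a[5]=3 → slow++,fast++
(s=6,f=16) a[fast]=5≠0 swap→a[6]=5 → slow++,fast++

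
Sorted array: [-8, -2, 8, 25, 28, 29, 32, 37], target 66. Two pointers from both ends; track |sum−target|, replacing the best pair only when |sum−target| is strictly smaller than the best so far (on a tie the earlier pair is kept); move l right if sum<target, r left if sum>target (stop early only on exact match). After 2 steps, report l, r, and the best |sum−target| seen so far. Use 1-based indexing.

[1,8] -8+37=29 d=37 * → l++
[2,8] -2+37=35 d=31 * → l++

l=3, r=8, best |Δ|=31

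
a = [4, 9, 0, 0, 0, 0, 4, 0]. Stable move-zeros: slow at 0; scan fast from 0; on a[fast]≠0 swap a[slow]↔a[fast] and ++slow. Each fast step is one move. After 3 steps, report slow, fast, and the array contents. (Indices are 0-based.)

slow=2, fast=3, a=[4, 9, 0, 0, 0, 0, 4, 0]

(s=0,f=0) a[fast]=4≠0 swap→a[0]=4 → slow++,fast++
(s=1,f=1) a[fast]=9≠0 swap→a[1]=9 → slow++,fast++
(s=2,f=2) a[fast]=0 → fast++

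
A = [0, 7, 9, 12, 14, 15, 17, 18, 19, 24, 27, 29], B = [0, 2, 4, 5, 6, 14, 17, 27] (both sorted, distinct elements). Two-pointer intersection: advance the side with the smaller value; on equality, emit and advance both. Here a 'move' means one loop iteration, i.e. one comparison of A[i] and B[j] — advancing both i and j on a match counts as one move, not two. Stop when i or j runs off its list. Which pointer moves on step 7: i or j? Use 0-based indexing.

[i=0,j=0] 0==0 emit → i++,j++
[i=1,j=1] 7>2 → j++
[i=1,j=2] 7>4 → j++
[i=1,j=3] 7>5 → j++
[i=1,j=4] 7>6 → j++
[i=1,j=5] 7<14 → i++
[i=2,j=5] 9<14 → i++

i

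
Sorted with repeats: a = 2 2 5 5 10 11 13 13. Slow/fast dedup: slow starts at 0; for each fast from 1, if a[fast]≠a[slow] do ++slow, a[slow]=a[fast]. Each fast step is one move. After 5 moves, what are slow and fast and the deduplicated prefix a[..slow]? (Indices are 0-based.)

(s=0,f=1) a[fast]=2=a[slow] dup → fast++
(s=0,f=2) a[fast]=5≠a[slow]=2 write a[1]=5 → slow++,fast++
(s=1,f=3) a[fast]=5=a[slow] dup → fast++
(s=1,f=4) a[fast]=10≠a[slow]=5 write a[2]=10 → slow++,fast++
(s=2,f=5) a[fast]=11≠a[slow]=10 write a[3]=11 → slow++,fast++

slow=3, fast=6, prefix=[2, 5, 10, 11]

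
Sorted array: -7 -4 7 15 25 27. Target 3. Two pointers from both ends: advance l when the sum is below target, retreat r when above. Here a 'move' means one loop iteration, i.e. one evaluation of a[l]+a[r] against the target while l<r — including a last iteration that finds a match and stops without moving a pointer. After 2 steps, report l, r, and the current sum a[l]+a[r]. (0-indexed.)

l=0, r=3, sum=8

[0,5] -7+27=20 >3 → r--
[0,4] -7+25=18 >3 → r--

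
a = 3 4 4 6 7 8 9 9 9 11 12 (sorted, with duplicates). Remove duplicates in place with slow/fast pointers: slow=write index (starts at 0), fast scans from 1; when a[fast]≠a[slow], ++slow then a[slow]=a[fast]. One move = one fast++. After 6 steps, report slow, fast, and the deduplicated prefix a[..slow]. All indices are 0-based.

slow=5, fast=7, prefix=[3, 4, 6, 7, 8, 9]

slow=0 fast=1: a[fast]=4≠a[slow]=3 write a[1]=4, slow++,fast++
slow=1 fast=2: a[fast]=4=a[slow] dup, fast++
slow=1 fast=3: a[fast]=6≠a[slow]=4 write a[2]=6, slow++,fast++
slow=2 fast=4: a[fast]=7≠a[slow]=6 write a[3]=7, slow++,fast++
slow=3 fast=5: a[fast]=8≠a[slow]=7 write a[4]=8, slow++,fast++
slow=4 fast=6: a[fast]=9≠a[slow]=8 write a[5]=9, slow++,fast++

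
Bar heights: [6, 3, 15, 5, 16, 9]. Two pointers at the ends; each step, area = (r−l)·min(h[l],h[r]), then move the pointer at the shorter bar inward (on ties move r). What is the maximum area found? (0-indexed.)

[0,5] min(6,9)*5=30 best=30 * → l++
[1,5] min(3,9)*4=12 best=30 → l++
[2,5] min(15,9)*3=27 best=30 → r--
[2,4] min(15,16)*2=30 best=30 → l++
[3,4] min(5,16)*1=5 best=30 → l++

max area = 30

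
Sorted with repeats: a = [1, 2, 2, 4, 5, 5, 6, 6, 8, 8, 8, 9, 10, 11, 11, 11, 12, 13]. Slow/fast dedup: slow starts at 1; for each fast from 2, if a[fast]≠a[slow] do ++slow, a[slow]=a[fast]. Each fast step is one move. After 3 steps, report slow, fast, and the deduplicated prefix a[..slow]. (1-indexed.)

(s=1,f=2) a[fast]=2≠a[slow]=1 write a[2]=2 → slow++,fast++
(s=2,f=3) a[fast]=2=a[slow] dup → fast++
(s=2,f=4) a[fast]=4≠a[slow]=2 write a[3]=4 → slow++,fast++

slow=3, fast=5, prefix=[1, 2, 4]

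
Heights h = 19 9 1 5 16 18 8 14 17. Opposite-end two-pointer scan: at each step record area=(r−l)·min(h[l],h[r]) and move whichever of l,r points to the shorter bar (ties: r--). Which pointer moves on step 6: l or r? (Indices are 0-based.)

[0,8] min(19,17)*8=136 best=136 * → r--
[0,7] min(19,14)*7=98 best=136 → r--
[0,6] min(19,8)*6=48 best=136 → r--
[0,5] min(19,18)*5=90 best=136 → r--
[0,4] min(19,16)*4=64 best=136 → r--
[0,3] min(19,5)*3=15 best=136 → r--

r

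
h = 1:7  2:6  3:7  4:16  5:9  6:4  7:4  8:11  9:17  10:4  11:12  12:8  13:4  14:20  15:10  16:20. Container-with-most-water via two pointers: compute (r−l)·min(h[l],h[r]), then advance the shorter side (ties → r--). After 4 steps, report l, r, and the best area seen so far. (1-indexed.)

l=5, r=16, best area=192

l=1 r=16: min(7,20)*15=105 best=105 *, l++
l=2 r=16: min(6,20)*14=84 best=105, l++
l=3 r=16: min(7,20)*13=91 best=105, l++
l=4 r=16: min(16,20)*12=192 best=192 *, l++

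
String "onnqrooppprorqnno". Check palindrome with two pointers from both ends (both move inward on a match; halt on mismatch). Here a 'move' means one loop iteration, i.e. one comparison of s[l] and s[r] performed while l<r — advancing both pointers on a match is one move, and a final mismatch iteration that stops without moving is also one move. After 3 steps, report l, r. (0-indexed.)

[0,16] 'o'=='o' → l++,r--
[1,15] 'n'=='n' → l++,r--
[2,14] 'n'=='n' → l++,r--

l=3, r=13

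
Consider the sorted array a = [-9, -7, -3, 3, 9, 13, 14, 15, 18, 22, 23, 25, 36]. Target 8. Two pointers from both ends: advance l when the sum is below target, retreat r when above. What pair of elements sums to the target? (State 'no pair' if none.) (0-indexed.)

(-7, 15)

[0,12] -9+36=27 >8 → r--
[0,11] -9+25=16 >8 → r--
[0,10] -9+23=14 >8 → r--
[0,9] -9+22=13 >8 → r--
[0,8] -9+18=9 >8 → r--
[0,7] -9+15=6 <8 → l++
[1,7] -7+15=8 → found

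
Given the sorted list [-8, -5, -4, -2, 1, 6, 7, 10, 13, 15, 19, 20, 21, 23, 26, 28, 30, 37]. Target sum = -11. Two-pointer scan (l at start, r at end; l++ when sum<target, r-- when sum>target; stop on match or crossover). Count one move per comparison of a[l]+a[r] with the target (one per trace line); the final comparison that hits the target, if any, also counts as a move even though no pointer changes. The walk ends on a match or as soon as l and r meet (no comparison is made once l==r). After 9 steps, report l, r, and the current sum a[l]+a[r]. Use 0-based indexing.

[0,17] -8+37=29 >-11 → r--
[0,16] -8+30=22 >-11 → r--
[0,15] -8+28=20 >-11 → r--
[0,14] -8+26=18 >-11 → r--
[0,13] -8+23=15 >-11 → r--
[0,12] -8+21=13 >-11 → r--
[0,11] -8+20=12 >-11 → r--
[0,10] -8+19=11 >-11 → r--
[0,9] -8+15=7 >-11 → r--

l=0, r=8, sum=5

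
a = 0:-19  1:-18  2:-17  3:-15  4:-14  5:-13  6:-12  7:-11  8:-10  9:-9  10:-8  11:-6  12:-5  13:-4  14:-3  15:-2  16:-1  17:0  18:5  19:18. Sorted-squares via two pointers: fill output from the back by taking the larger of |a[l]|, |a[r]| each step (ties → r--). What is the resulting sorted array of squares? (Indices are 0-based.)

[0, 1, 4, 9, 16, 25, 25, 36, 64, 81, 100, 121, 144, 169, 196, 225, 289, 324, 324, 361]

[0,19] |-19|>|18| out[19]=361 → l++
[1,19] |-18|<=|18| out[18]=324 → r--
[1,18] |-18|>|5| out[17]=324 → l++
[2,18] |-17|>|5| out[16]=289 → l++
[3,18] |-15|>|5| out[15]=225 → l++
[4,18] |-14|>|5| out[14]=196 → l++
[5,18] |-13|>|5| out[13]=169 → l++
[6,18] |-12|>|5| out[12]=144 → l++
[7,18] |-11|>|5| out[11]=121 → l++
[8,18] |-10|>|5| out[10]=100 → l++
[9,18] |-9|>|5| out[9]=81 → l++
[10,18] |-8|>|5| out[8]=64 → l++
[11,18] |-6|>|5| out[7]=36 → l++
[12,18] |-5|<=|5| out[6]=25 → r--
[12,17] |-5|>|0| out[5]=25 → l++
[13,17] |-4|>|0| out[4]=16 → l++
[14,17] |-3|>|0| out[3]=9 → l++
[15,17] |-2|>|0| out[2]=4 → l++
[16,17] |-1|>|0| out[1]=1 → l++
[17,17] |0|<=|0| out[0]=0 → r--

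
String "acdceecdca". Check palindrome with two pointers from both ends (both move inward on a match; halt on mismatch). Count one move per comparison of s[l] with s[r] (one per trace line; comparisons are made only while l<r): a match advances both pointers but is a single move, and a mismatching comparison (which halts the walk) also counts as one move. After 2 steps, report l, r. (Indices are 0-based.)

l=2, r=7

[0,9] 'a'=='a' → l++,r--
[1,8] 'c'=='c' → l++,r--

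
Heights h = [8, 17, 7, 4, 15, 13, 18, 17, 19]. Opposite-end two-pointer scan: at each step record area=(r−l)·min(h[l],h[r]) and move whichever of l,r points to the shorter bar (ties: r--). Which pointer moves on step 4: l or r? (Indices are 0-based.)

l=0 r=8: min(8,19)*8=64 best=64 *, l++
l=1 r=8: min(17,19)*7=119 best=119 *, l++
l=2 r=8: min(7,19)*6=42 best=119, l++
l=3 r=8: min(4,19)*5=20 best=119, l++

l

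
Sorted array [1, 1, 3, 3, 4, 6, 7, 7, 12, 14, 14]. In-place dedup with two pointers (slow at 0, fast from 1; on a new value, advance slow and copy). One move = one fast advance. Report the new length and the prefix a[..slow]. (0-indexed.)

length 7; prefix = [1, 3, 4, 6, 7, 12, 14]

(s=0,f=1) a[fast]=1=a[slow] dup → fast++
(s=0,f=2) a[fast]=3≠a[slow]=1 write a[1]=3 → slow++,fast++
(s=1,f=3) a[fast]=3=a[slow] dup → fast++
(s=1,f=4) a[fast]=4≠a[slow]=3 write a[2]=4 → slow++,fast++
(s=2,f=5) a[fast]=6≠a[slow]=4 write a[3]=6 → slow++,fast++
(s=3,f=6) a[fast]=7≠a[slow]=6 write a[4]=7 → slow++,fast++
(s=4,f=7) a[fast]=7=a[slow] dup → fast++
(s=4,f=8) a[fast]=12≠a[slow]=7 write a[5]=12 → slow++,fast++
(s=5,f=9) a[fast]=14≠a[slow]=12 write a[6]=14 → slow++,fast++
(s=6,f=10) a[fast]=14=a[slow] dup → fast++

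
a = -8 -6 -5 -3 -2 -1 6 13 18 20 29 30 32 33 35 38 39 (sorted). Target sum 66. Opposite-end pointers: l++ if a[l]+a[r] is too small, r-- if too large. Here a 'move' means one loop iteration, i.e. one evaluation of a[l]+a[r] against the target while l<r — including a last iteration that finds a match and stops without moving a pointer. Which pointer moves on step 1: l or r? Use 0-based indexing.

l=0 r=16: -8+39=31 <66, l++

l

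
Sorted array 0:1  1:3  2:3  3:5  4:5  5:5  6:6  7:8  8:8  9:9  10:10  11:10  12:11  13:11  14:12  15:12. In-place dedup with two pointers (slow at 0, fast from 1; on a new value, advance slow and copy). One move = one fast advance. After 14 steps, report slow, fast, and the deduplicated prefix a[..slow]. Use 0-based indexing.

slow=8, fast=15, prefix=[1, 3, 5, 6, 8, 9, 10, 11, 12]

(s=0,f=1) a[fast]=3≠a[slow]=1 write a[1]=3 → slow++,fast++
(s=1,f=2) a[fast]=3=a[slow] dup → fast++
(s=1,f=3) a[fast]=5≠a[slow]=3 write a[2]=5 → slow++,fast++
(s=2,f=4) a[fast]=5=a[slow] dup → fast++
(s=2,f=5) a[fast]=5=a[slow] dup → fast++
(s=2,f=6) a[fast]=6≠a[slow]=5 write a[3]=6 → slow++,fast++
(s=3,f=7) a[fast]=8≠a[slow]=6 write a[4]=8 → slow++,fast++
(s=4,f=8) a[fast]=8=a[slow] dup → fast++
(s=4,f=9) a[fast]=9≠a[slow]=8 write a[5]=9 → slow++,fast++
(s=5,f=10) a[fast]=10≠a[slow]=9 write a[6]=10 → slow++,fast++
(s=6,f=11) a[fast]=10=a[slow] dup → fast++
(s=6,f=12) a[fast]=11≠a[slow]=10 write a[7]=11 → slow++,fast++
(s=7,f=13) a[fast]=11=a[slow] dup → fast++
(s=7,f=14) a[fast]=12≠a[slow]=11 write a[8]=12 → slow++,fast++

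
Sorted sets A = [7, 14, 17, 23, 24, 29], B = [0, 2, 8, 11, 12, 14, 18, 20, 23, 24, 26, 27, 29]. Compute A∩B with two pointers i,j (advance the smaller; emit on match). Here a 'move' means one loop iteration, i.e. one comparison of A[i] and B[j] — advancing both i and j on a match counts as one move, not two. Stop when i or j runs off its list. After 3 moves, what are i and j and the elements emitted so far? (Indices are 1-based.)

[i=1,j=1] 7>0 → j++
[i=1,j=2] 7>2 → j++
[i=1,j=3] 7<8 → i++

i=2, j=3, emitted=[]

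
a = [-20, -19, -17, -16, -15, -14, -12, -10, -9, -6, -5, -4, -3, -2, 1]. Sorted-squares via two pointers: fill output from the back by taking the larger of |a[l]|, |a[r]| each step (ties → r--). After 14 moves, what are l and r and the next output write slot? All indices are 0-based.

l=0 r=14: |-20|>|1| out[14]=400, l++
l=1 r=14: |-19|>|1| out[13]=361, l++
l=2 r=14: |-17|>|1| out[12]=289, l++
l=3 r=14: |-16|>|1| out[11]=256, l++
l=4 r=14: |-15|>|1| out[10]=225, l++
l=5 r=14: |-14|>|1| out[9]=196, l++
l=6 r=14: |-12|>|1| out[8]=144, l++
l=7 r=14: |-10|>|1| out[7]=100, l++
l=8 r=14: |-9|>|1| out[6]=81, l++
l=9 r=14: |-6|>|1| out[5]=36, l++
l=10 r=14: |-5|>|1| out[4]=25, l++
l=11 r=14: |-4|>|1| out[3]=16, l++
l=12 r=14: |-3|>|1| out[2]=9, l++
l=13 r=14: |-2|>|1| out[1]=4, l++

l=14, r=14, next write slot=0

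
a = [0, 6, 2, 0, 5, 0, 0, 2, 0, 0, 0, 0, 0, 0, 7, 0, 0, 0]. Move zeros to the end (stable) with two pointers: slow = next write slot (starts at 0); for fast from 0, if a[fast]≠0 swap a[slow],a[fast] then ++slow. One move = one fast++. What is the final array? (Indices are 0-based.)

slow=0 fast=0: a[fast]=0, fast++
slow=0 fast=1: a[fast]=6≠0 swap→a[0]=6, slow++,fast++
slow=1 fast=2: a[fast]=2≠0 swap→a[1]=2, slow++,fast++
slow=2 fast=3: a[fast]=0, fast++
slow=2 fast=4: a[fast]=5≠0 swap→a[2]=5, slow++,fast++
slow=3 fast=5: a[fast]=0, fast++
slow=3 fast=6: a[fast]=0, fast++
slow=3 fast=7: a[fast]=2≠0 swap→a[3]=2, slow++,fast++
slow=4 fast=8: a[fast]=0, fast++
slow=4 fast=9: a[fast]=0, fast++
slow=4 fast=10: a[fast]=0, fast++
slow=4 fast=11: a[fast]=0, fast++
slow=4 fast=12: a[fast]=0, fast++
slow=4 fast=13: a[fast]=0, fast++
slow=4 fast=14: a[fast]=7≠0 swap→a[4]=7, slow++,fast++
slow=5 fast=15: a[fast]=0, fast++
slow=5 fast=16: a[fast]=0, fast++
slow=5 fast=17: a[fast]=0, fast++

[6, 2, 5, 2, 7, 0, 0, 0, 0, 0, 0, 0, 0, 0, 0, 0, 0, 0]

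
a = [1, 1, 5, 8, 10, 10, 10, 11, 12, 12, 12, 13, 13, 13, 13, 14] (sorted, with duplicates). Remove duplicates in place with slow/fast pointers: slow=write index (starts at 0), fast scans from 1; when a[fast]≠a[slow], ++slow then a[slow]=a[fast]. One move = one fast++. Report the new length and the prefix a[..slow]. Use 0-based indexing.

length 8; prefix = [1, 5, 8, 10, 11, 12, 13, 14]

slow=0 fast=1: a[fast]=1=a[slow] dup, fast++
slow=0 fast=2: a[fast]=5≠a[slow]=1 write a[1]=5, slow++,fast++
slow=1 fast=3: a[fast]=8≠a[slow]=5 write a[2]=8, slow++,fast++
slow=2 fast=4: a[fast]=10≠a[slow]=8 write a[3]=10, slow++,fast++
slow=3 fast=5: a[fast]=10=a[slow] dup, fast++
slow=3 fast=6: a[fast]=10=a[slow] dup, fast++
slow=3 fast=7: a[fast]=11≠a[slow]=10 write a[4]=11, slow++,fast++
slow=4 fast=8: a[fast]=12≠a[slow]=11 write a[5]=12, slow++,fast++
slow=5 fast=9: a[fast]=12=a[slow] dup, fast++
slow=5 fast=10: a[fast]=12=a[slow] dup, fast++
slow=5 fast=11: a[fast]=13≠a[slow]=12 write a[6]=13, slow++,fast++
slow=6 fast=12: a[fast]=13=a[slow] dup, fast++
slow=6 fast=13: a[fast]=13=a[slow] dup, fast++
slow=6 fast=14: a[fast]=13=a[slow] dup, fast++
slow=6 fast=15: a[fast]=14≠a[slow]=13 write a[7]=14, slow++,fast++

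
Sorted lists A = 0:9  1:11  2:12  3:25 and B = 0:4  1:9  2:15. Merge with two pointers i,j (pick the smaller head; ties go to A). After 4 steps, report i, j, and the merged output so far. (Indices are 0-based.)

i=2, j=2, merged so far=[4, 9, 9, 11]

i=0 j=0: A[i]=9>B[j]=4 take 4, j++
i=0 j=1: A[i]=9<=B[j]=9 take 9, i++
i=1 j=1: A[i]=11>B[j]=9 take 9, j++
i=1 j=2: A[i]=11<=B[j]=15 take 11, i++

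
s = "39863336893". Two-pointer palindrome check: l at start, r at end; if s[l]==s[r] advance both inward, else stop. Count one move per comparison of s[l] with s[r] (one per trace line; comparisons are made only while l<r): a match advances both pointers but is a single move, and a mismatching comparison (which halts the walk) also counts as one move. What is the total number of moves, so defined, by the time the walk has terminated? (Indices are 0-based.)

[0,10] '3'=='3' → l++,r--
[1,9] '9'=='9' → l++,r--
[2,8] '8'=='8' → l++,r--
[3,7] '6'=='6' → l++,r--
[4,6] '3'=='3' → l++,r--

5 moves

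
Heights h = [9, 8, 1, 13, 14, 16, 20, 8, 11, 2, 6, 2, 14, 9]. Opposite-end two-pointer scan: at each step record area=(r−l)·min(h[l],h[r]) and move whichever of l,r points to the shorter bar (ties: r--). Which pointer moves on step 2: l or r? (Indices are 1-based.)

[1,14] min(9,9)*13=117 best=117 * → r--
[1,13] min(9,14)*12=108 best=117 → l++

l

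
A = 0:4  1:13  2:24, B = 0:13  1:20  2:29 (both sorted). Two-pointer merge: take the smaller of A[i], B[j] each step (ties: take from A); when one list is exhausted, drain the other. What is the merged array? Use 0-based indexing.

[4, 13, 13, 20, 24, 29]

i=0 j=0: A[i]=4<=B[j]=13 take 4, i++
i=1 j=0: A[i]=13<=B[j]=13 take 13, i++
i=2 j=0: A[i]=24>B[j]=13 take 13, j++
i=2 j=1: A[i]=24>B[j]=20 take 20, j++
i=2 j=2: A[i]=24<=B[j]=29 take 24, i++
i=3 j=2: A done, take B[j]=29, j++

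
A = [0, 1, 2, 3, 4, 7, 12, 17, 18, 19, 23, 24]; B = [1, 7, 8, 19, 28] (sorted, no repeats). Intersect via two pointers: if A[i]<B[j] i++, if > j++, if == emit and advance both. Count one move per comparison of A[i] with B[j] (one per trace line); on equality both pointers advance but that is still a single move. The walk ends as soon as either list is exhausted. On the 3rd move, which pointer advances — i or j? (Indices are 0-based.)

i

[i=0,j=0] 0<1 → i++
[i=1,j=0] 1==1 emit → i++,j++
[i=2,j=1] 2<7 → i++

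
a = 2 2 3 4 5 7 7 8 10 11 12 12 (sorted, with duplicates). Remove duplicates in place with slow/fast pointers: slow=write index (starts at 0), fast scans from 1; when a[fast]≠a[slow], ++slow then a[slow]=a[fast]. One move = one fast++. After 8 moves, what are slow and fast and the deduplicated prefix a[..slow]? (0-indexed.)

(s=0,f=1) a[fast]=2=a[slow] dup → fast++
(s=0,f=2) a[fast]=3≠a[slow]=2 write a[1]=3 → slow++,fast++
(s=1,f=3) a[fast]=4≠a[slow]=3 write a[2]=4 → slow++,fast++
(s=2,f=4) a[fast]=5≠a[slow]=4 write a[3]=5 → slow++,fast++
(s=3,f=5) a[fast]=7≠a[slow]=5 write a[4]=7 → slow++,fast++
(s=4,f=6) a[fast]=7=a[slow] dup → fast++
(s=4,f=7) a[fast]=8≠a[slow]=7 write a[5]=8 → slow++,fast++
(s=5,f=8) a[fast]=10≠a[slow]=8 write a[6]=10 → slow++,fast++

slow=6, fast=9, prefix=[2, 3, 4, 5, 7, 8, 10]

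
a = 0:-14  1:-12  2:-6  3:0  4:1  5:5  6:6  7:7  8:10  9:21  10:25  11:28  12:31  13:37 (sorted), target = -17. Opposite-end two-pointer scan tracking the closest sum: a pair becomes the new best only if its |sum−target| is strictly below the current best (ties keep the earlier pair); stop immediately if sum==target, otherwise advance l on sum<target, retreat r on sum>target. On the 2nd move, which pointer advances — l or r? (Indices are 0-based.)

r

l=0 r=13: -14+37=23 d=40 *, r--
l=0 r=12: -14+31=17 d=34 *, r--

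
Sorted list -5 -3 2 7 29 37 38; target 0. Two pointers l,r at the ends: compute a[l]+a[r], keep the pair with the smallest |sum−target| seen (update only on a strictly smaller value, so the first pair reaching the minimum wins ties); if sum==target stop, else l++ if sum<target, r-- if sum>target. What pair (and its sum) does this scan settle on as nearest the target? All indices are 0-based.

l=0 r=6: -5+38=33 d=33 *, r--
l=0 r=5: -5+37=32 d=32 *, r--
l=0 r=4: -5+29=24 d=24 *, r--
l=0 r=3: -5+7=2 d=2 *, r--
l=0 r=2: -5+2=-3 d=3, l++
l=1 r=2: -3+2=-1 d=1 *, l++

pair (-3, 2) with sum -1 (|Δ|=1)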